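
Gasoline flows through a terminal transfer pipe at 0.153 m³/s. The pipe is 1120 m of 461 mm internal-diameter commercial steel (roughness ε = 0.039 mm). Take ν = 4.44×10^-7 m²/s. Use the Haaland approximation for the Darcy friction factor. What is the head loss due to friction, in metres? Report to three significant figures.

h_f ≈ 1.37 m

V = 4Q/(πD²) = 4·0.153/(π·0.461²) = 0.9166 m/s
Re = VD/ν = 0.9166·0.461/4.44×10^-7 = 9.52×10^5 → turbulent
ε/D = 0.039/461 = 8.46×10^-5
Haaland: f = 0.01315
h_f = f(L/D)V²/(2g) = 0.01315·(1120/0.461)·0.9166²/(2·9.81) = 1.368 m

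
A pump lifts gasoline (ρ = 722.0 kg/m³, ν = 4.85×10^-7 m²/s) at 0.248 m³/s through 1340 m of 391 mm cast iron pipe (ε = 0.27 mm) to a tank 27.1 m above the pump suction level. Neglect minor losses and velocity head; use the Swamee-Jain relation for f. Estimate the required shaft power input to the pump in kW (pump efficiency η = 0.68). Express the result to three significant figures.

P_shaft ≈ 105 kW

V = 4Q/(πD²) = 2.065 m/s; Re = 1.67×10^6; ε/D = 6.91×10^-4; f = 0.01829
h_f = f(L/D)V²/2g = 13.63 m
Total head H = z + h_f = 27.1 + 13.63 = 40.73 m
P_hyd = ρgQH = 722.0·9.81·0.248·40.73 = 71.55 kW
P_shaft = P_hyd/η = 71.55/0.68 = 105.2 kW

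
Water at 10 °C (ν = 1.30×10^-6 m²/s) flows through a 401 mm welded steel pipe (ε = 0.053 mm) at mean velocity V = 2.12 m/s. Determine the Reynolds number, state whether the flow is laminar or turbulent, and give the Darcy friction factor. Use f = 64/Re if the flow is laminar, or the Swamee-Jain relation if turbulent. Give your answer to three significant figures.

Re ≈ 6.54×10^5; turbulent; f ≈ 0.0144

Re = VD/ν = 2.120·0.401/1.30×10^-6 = 6.54×10^5
Re > 4000 → turbulent; ε/D = 1.32×10^-4
Swamee-Jain: f = 0.01445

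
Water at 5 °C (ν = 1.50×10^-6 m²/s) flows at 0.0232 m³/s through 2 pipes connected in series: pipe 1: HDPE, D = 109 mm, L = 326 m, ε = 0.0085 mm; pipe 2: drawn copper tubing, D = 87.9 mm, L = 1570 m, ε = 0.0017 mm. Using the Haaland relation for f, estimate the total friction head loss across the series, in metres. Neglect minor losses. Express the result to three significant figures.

H ≈ 219 m

Pipe 1: V = 2.486 m/s, Re = 1.81×10^5, ε/D = 7.80×10^-5, f = 0.01631, h_1 = f(L/D)V²/2g = 15.37 m
Pipe 2: V = 3.823 m/s, Re = 2.24×10^5, ε/D = 1.93×10^-5, f = 0.01529, h_2 = f(L/D)V²/2g = 203.5 m
Series → Q common, losses add: H = Σh = 218.8 m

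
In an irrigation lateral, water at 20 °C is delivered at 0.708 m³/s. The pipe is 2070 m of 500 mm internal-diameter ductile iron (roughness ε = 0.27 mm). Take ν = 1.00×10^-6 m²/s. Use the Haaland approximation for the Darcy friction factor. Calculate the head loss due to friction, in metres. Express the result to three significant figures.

h_f ≈ 47.4 m

V = 4Q/(πD²) = 4·0.708/(π·0.500²) = 3.606 m/s
Re = VD/ν = 3.606·0.500/1.00×10^-6 = 1.80×10^6 → turbulent
ε/D = 0.27/500 = 5.40×10^-4
Haaland: f = 0.01726
h_f = f(L/D)V²/(2g) = 0.01726·(2070/0.500)·3.606²/(2·9.81) = 47.35 m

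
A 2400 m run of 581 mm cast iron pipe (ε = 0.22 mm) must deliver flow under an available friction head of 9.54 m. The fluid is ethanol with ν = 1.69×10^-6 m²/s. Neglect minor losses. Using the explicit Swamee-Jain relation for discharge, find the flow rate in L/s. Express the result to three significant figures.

Swamee-Jain (Type II): Q = -0.965·√(gD⁵h_f/L)·ln[ε/(3.7D) + √(3.17ν²L/(gD³h_f))]
√(gD⁵h_f/L) = √(9.81·0.581⁵·9.54/2400) = 0.05081
ε/(3.7D) = 1.02×10^-4; √(3.17ν²L/(gD³h_f)) = 3.44×10^-5
Q = -0.965·0.05081·ln(1.367×10^-4) = 0.4362 m³/s
Check: V = 1.65 m/s, Re = 5.66×10^5, f = 0.01685, h_f = 9.60 m ≈ 9.54 m ✓

Q ≈ 436 L/s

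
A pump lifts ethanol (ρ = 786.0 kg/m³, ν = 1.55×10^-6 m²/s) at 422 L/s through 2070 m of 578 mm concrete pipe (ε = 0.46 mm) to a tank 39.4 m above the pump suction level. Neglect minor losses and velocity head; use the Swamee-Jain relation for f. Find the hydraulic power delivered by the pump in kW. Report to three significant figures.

P_hyd ≈ 158 kW

V = 4Q/(πD²) = 1.608 m/s; Re = 6.00×10^5; ε/D = 7.96×10^-4; f = 0.01929
h_f = f(L/D)V²/2g = 9.109 m
Total head H = z + h_f = 39.4 + 9.109 = 48.51 m
P_hyd = ρgQH = 786.0·9.81·0.422·48.51 = 157.8 kW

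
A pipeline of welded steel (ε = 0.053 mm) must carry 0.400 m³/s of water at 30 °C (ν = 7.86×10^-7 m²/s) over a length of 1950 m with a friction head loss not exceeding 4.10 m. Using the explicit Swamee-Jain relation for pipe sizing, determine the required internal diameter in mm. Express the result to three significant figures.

D ≈ 613 mm

Swamee-Jain (Type III): D = 0.66·[ε^1.25·(LQ²/(gh_f))^4.75 + ν·Q^9.4·(L/(gh_f))^5.2]^0.04
LQ²/(gh_f) = 7.757; L/(gh_f) = 48.48
Term 1 = ε^1.25·(…)^4.75 = 0.0761; Term 2 = ν·Q^9.4·(…)^5.2 = 0.0831
D = 0.66·(0.0761 + 0.0831)^0.04 = 0.6132 m = 613 mm
Check: V = 1.35 m/s, Re = 1.06×10^6, f = 0.01324, h_f = 3.94 m ≈ 4.10 m ✓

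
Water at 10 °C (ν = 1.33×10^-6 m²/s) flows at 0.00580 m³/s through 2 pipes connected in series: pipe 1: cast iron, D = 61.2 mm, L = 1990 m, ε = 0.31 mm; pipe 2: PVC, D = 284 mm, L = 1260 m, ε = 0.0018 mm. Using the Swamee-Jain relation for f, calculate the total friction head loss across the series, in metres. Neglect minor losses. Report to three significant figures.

Pipe 1: V = 1.972 m/s, Re = 9.07×10^4, ε/D = 0.00507, f = 0.03178, h_1 = f(L/D)V²/2g = 204.7 m
Pipe 2: V = 0.09156 m/s, Re = 1.96×10^4, ε/D = 6.34×10^-6, f = 0.02598, h_2 = f(L/D)V²/2g = 0.04924 m
Series → Q common, losses add: H = Σh = 204.8 m

H ≈ 205 m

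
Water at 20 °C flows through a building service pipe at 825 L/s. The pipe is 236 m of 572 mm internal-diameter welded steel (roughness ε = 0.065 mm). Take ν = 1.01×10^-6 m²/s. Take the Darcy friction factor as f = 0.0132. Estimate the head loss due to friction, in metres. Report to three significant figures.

h_f ≈ 2.86 m

V = 4Q/(πD²) = 4·0.825/(π·0.572²) = 3.210 m/s
h_f = f(L/D)V²/(2g) = 0.01320·(236/0.572)·3.210²/(2·9.81) = 2.861 m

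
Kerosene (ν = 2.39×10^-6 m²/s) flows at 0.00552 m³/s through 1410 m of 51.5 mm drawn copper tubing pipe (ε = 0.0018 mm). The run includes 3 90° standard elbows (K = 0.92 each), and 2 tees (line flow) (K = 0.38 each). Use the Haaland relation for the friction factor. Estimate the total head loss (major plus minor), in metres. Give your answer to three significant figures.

H_L ≈ 199 m

V = 4Q/(πD²) = 2.650 m/s; V²/2g = 0.3579 m
Re = 5.71×10^4, ε/D = 3.50×10^-5 → f = 0.02021 (Haaland)
Major: h_f = f(L/D)·V²/2g = 0.02021·27379·0.3579 = 198.0 m
Minor: ΣK = 3.52; h_m = ΣK·V²/2g = 1.260 m
Total H_L = 198.0 + 1.260 = 199.2 m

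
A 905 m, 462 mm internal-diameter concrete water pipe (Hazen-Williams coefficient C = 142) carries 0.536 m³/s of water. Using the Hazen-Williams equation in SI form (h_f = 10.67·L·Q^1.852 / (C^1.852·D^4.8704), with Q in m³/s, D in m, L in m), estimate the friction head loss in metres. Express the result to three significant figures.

h_f ≈ 13.5 m

h_f = 10.67·905·0.536^1.852 / (142^1.852·0.462^4.8704) = 13.51 m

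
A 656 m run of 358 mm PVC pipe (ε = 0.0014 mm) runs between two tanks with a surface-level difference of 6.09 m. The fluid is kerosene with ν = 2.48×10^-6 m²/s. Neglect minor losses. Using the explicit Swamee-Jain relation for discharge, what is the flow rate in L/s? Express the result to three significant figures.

Swamee-Jain (Type II): Q = -0.965·√(gD⁵h_f/L)·ln[ε/(3.7D) + √(3.17ν²L/(gD³h_f))]
√(gD⁵h_f/L) = √(9.81·0.358⁵·6.09/656) = 0.02314
ε/(3.7D) = 1.06×10^-6; √(3.17ν²L/(gD³h_f)) = 6.83×10^-5
Q = -0.965·0.02314·ln(6.936×10^-5) = 0.2139 m³/s
Check: V = 2.12 m/s, Re = 3.07×10^5, f = 0.01436, h_f = 6.05 m ≈ 6.09 m ✓

Q ≈ 214 L/s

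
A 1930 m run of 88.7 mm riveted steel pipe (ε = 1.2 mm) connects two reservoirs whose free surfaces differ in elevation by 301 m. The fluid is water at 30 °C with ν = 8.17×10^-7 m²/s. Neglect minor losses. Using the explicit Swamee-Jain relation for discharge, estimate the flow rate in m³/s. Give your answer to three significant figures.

Swamee-Jain (Type II): Q = -0.965·√(gD⁵h_f/L)·ln[ε/(3.7D) + √(3.17ν²L/(gD³h_f))]
√(gD⁵h_f/L) = √(9.81·0.0887⁵·301/1930) = 0.002898
ε/(3.7D) = 0.00366; √(3.17ν²L/(gD³h_f)) = 4.45×10^-5
Q = -0.965·0.002898·ln(0.003701) = 0.01566 m³/s
Check: V = 2.53 m/s, Re = 2.75×10^5, f = 0.04239, h_f = 302 m ≈ 301 m ✓

Q ≈ 0.0157 m³/s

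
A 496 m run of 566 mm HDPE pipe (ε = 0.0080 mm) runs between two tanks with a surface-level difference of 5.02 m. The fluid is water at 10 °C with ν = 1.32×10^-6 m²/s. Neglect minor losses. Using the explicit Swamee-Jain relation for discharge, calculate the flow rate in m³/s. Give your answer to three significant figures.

Q ≈ 0.788 m³/s

Swamee-Jain (Type II): Q = -0.965·√(gD⁵h_f/L)·ln[ε/(3.7D) + √(3.17ν²L/(gD³h_f))]
√(gD⁵h_f/L) = √(9.81·0.566⁵·5.02/496) = 0.07594
ε/(3.7D) = 3.82×10^-6; √(3.17ν²L/(gD³h_f)) = 1.75×10^-5
Q = -0.965·0.07594·ln(2.134×10^-5) = 0.7882 m³/s
Check: V = 3.13 m/s, Re = 1.34×10^6, f = 0.01146, h_f = 5.02 m ≈ 5.02 m ✓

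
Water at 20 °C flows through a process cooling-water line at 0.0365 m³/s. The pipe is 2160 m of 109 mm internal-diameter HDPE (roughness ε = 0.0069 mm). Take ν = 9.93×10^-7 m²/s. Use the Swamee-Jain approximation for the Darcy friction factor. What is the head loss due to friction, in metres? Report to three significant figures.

V = 4Q/(πD²) = 4·0.0365/(π·0.109²) = 3.912 m/s
Re = VD/ν = 3.912·0.109/9.93×10^-7 = 4.29×10^5 → turbulent
ε/D = 0.0069/109 = 6.33×10^-5
Swamee-Jain: f = 0.01431
h_f = f(L/D)V²/(2g) = 0.01431·(2160/0.109)·3.912²/(2·9.81) = 221.1 m

h_f ≈ 221 m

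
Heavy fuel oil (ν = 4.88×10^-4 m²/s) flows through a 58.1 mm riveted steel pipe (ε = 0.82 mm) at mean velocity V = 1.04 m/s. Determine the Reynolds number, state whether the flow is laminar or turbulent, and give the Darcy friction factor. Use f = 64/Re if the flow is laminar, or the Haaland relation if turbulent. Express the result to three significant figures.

Re ≈ 124; laminar; f = 64/Re ≈ 0.517

Re = VD/ν = 1.040·0.0581/4.88×10^-4 = 124
Re < 2300 → laminar → f = 64/Re = 0.5169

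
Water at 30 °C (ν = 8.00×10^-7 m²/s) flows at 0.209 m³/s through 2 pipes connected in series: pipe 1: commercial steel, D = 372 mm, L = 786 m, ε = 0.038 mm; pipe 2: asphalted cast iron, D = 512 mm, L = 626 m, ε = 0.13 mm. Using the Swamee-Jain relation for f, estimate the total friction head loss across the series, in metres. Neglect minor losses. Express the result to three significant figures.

Pipe 1: V = 1.923 m/s, Re = 8.94×10^5, ε/D = 1.02×10^-4, f = 0.01367, h_1 = f(L/D)V²/2g = 5.443 m
Pipe 2: V = 1.015 m/s, Re = 6.50×10^5, ε/D = 2.54×10^-4, f = 0.01570, h_2 = f(L/D)V²/2g = 1.008 m
Series → Q common, losses add: H = Σh = 6.451 m

H ≈ 6.45 m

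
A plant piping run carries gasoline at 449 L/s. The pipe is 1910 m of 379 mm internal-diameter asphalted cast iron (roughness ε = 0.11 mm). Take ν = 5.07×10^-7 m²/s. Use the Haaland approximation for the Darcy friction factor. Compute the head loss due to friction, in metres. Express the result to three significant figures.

h_f ≈ 61.4 m

V = 4Q/(πD²) = 4·0.449/(π·0.379²) = 3.980 m/s
Re = VD/ν = 3.980·0.379/5.07×10^-7 = 2.98×10^6 → turbulent
ε/D = 0.11/379 = 2.90×10^-4
Haaland: f = 0.01509
h_f = f(L/D)V²/(2g) = 0.01509·(1910/0.379)·3.980²/(2·9.81) = 61.41 m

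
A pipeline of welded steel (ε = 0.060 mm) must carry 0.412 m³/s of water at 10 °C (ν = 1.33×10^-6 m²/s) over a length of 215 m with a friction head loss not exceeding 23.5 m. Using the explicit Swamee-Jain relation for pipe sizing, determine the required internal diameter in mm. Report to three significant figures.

D ≈ 289 mm

Swamee-Jain (Type III): D = 0.66·[ε^1.25·(LQ²/(gh_f))^4.75 + ν·Q^9.4·(L/(gh_f))^5.2]^0.04
LQ²/(gh_f) = 0.1583; L/(gh_f) = 0.9326
Term 1 = ε^1.25·(…)^4.75 = 8.32×10^-10; Term 2 = ν·Q^9.4·(…)^5.2 = 2.22×10^-10
D = 0.66·(8.32×10^-10 + 2.22×10^-10)^0.04 = 0.2887 m = 289 mm
Check: V = 6.29 m/s, Re = 1.37×10^6, f = 0.01463, h_f = 22.0 m ≈ 23.5 m ✓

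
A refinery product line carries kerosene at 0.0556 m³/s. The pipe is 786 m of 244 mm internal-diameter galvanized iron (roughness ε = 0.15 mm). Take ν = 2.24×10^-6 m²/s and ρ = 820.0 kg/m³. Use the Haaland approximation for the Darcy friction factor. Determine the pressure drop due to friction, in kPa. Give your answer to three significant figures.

Δp ≈ 37.3 kPa

V = 4Q/(πD²) = 4·0.0556/(π·0.244²) = 1.189 m/s
Re = VD/ν = 1.189·0.244/2.24×10^-6 = 1.30×10^5 → turbulent
ε/D = 0.15/244 = 6.15×10^-4
Haaland: f = 0.01997
h_f = f(L/D)V²/(2g) = 0.01997·(786/0.244)·1.189²/(2·9.81) = 4.635 m
Δp = ρg·h_f = 820.0·9.81·4.635 = 37.29 kPa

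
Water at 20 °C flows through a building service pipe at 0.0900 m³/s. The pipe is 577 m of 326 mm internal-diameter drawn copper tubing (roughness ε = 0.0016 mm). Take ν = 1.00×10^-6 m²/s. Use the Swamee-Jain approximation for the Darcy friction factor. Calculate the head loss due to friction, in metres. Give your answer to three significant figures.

h_f ≈ 1.47 m

V = 4Q/(πD²) = 4·0.0900/(π·0.326²) = 1.078 m/s
Re = VD/ν = 1.078·0.326/1.00×10^-6 = 3.52×10^5 → turbulent
ε/D = 0.0016/326 = 4.91×10^-6
Swamee-Jain: f = 0.01402
h_f = f(L/D)V²/(2g) = 0.01402·(577/0.326)·1.078²/(2·9.81) = 1.470 m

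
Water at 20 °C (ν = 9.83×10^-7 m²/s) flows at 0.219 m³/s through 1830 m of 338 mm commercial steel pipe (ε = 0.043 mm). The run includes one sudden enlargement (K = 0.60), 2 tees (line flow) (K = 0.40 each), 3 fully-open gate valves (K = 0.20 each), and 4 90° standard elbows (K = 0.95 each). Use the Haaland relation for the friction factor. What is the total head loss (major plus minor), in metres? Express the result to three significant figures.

H_L ≈ 24.6 m

V = 4Q/(πD²) = 2.441 m/s; V²/2g = 0.3036 m
Re = 8.39×10^5, ε/D = 1.27×10^-4 → f = 0.01389 (Haaland)
Major: h_f = f(L/D)·V²/2g = 0.01389·5414·0.3036 = 22.83 m
Minor: ΣK = 5.80; h_m = ΣK·V²/2g = 1.761 m
Total H_L = 22.83 + 1.761 = 24.59 m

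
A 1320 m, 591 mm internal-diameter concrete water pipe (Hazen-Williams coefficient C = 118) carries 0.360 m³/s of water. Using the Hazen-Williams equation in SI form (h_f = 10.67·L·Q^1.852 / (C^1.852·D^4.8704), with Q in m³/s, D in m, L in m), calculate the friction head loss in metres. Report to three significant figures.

h_f ≈ 4.00 m

h_f = 10.67·1320·0.360^1.852 / (118^1.852·0.591^4.8704) = 4.003 m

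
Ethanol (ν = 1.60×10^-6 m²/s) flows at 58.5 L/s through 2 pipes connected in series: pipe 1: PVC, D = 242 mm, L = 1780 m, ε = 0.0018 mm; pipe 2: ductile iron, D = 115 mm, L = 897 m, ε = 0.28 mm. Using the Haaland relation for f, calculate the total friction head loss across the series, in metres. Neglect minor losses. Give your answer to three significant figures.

H ≈ 326 m

Pipe 1: V = 1.272 m/s, Re = 1.92×10^5, ε/D = 7.44×10^-6, f = 0.01566, h_1 = f(L/D)V²/2g = 9.496 m
Pipe 2: V = 5.632 m/s, Re = 4.05×10^5, ε/D = 0.00243, f = 0.02509, h_2 = f(L/D)V²/2g = 316.4 m
Series → Q common, losses add: H = Σh = 325.9 m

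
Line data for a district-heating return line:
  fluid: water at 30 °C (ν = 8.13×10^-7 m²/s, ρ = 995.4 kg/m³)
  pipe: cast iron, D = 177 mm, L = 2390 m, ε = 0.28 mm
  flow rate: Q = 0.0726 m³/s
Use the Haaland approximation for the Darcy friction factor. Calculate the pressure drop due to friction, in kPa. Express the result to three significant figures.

V = 4Q/(πD²) = 4·0.0726/(π·0.177²) = 2.951 m/s
Re = VD/ν = 2.951·0.177/8.13×10^-7 = 6.42×10^5 → turbulent
ε/D = 0.28/177 = 0.00158
Haaland: f = 0.02237
h_f = f(L/D)V²/(2g) = 0.02237·(2390/0.177)·2.951²/(2·9.81) = 134.0 m
Δp = ρg·h_f = 995.4·9.81·134.0 = 1309 kPa

Δp ≈ 1310 kPa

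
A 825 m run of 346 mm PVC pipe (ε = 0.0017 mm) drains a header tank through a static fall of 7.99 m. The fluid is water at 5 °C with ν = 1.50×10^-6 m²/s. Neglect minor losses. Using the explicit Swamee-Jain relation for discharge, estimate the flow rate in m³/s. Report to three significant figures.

Swamee-Jain (Type II): Q = -0.965·√(gD⁵h_f/L)·ln[ε/(3.7D) + √(3.17ν²L/(gD³h_f))]
√(gD⁵h_f/L) = √(9.81·0.346⁵·7.99/825) = 0.02171
ε/(3.7D) = 1.33×10^-6; √(3.17ν²L/(gD³h_f)) = 4.26×10^-5
Q = -0.965·0.02171·ln(4.390×10^-5) = 0.2102 m³/s
Check: V = 2.24 m/s, Re = 5.16×10^5, f = 0.01310, h_f = 7.95 m ≈ 7.99 m ✓

Q ≈ 0.210 m³/s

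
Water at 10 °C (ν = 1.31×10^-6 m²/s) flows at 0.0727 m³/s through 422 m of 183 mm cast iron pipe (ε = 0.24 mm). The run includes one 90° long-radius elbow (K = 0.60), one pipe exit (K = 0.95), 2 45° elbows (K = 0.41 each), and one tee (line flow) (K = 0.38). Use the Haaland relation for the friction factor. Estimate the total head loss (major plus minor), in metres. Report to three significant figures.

H_L ≈ 20.5 m

V = 4Q/(πD²) = 2.764 m/s; V²/2g = 0.3894 m
Re = 3.86×10^5, ε/D = 0.00131 → f = 0.02160 (Haaland)
Major: h_f = f(L/D)·V²/2g = 0.02160·2306·0.3894 = 19.39 m
Minor: ΣK = 2.75; h_m = ΣK·V²/2g = 1.071 m
Total H_L = 19.39 + 1.071 = 20.46 m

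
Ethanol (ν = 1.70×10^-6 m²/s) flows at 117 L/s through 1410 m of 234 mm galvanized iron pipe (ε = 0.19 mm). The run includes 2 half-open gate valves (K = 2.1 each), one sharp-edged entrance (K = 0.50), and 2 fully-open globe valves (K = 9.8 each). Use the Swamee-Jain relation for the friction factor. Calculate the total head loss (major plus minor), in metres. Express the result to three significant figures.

V = 4Q/(πD²) = 2.721 m/s; V²/2g = 0.3773 m
Re = 3.74×10^5, ε/D = 8.12×10^-4 → f = 0.01971 (Swamee-Jain)
Major: h_f = f(L/D)·V²/2g = 0.01971·6026·0.3773 = 44.81 m
Minor: ΣK = 24.3; h_m = ΣK·V²/2g = 9.167 m
Total H_L = 44.81 + 9.167 = 53.98 m

H_L ≈ 54.0 m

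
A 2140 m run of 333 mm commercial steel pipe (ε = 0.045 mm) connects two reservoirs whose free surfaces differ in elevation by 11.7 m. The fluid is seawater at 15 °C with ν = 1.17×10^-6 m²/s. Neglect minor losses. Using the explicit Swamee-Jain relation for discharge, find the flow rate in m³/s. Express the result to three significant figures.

Swamee-Jain (Type II): Q = -0.965·√(gD⁵h_f/L)·ln[ε/(3.7D) + √(3.17ν²L/(gD³h_f))]
√(gD⁵h_f/L) = √(9.81·0.333⁵·11.7/2140) = 0.01482
ε/(3.7D) = 3.65×10^-5; √(3.17ν²L/(gD³h_f)) = 4.68×10^-5
Q = -0.965·0.01482·ln(8.333×10^-5) = 0.1343 m³/s
Check: V = 1.54 m/s, Re = 4.39×10^5, f = 0.01507, h_f = 11.7 m ≈ 11.7 m ✓

Q ≈ 0.134 m³/s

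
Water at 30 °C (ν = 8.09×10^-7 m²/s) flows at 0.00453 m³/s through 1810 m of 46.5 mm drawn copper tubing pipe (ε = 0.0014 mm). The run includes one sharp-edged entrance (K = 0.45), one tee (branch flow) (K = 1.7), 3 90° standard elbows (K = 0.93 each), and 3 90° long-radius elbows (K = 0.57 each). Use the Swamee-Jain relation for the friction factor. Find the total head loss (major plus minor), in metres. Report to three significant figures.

V = 4Q/(πD²) = 2.667 m/s; V²/2g = 0.3627 m
Re = 1.53×10^5, ε/D = 3.01×10^-5 → f = 0.01660 (Swamee-Jain)
Major: h_f = f(L/D)·V²/2g = 0.01660·38925·0.3627 = 234.4 m
Minor: ΣK = 6.65; h_m = ΣK·V²/2g = 2.412 m
Total H_L = 234.4 + 2.412 = 236.8 m

H_L ≈ 237 m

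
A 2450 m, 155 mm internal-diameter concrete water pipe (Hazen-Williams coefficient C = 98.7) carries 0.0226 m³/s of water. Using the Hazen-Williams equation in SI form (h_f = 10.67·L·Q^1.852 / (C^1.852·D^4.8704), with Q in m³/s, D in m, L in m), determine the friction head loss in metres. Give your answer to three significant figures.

h_f = 10.67·2450·0.0226^1.852 / (98.7^1.852·0.155^4.8704) = 41.60 m

h_f ≈ 41.6 m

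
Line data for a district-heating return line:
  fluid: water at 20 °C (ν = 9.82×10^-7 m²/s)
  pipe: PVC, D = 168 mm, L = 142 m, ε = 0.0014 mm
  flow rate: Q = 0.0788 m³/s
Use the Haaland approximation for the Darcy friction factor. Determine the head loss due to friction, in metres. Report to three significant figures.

V = 4Q/(πD²) = 4·0.0788/(π·0.168²) = 3.555 m/s
Re = VD/ν = 3.555·0.168/9.82×10^-7 = 6.08×10^5 → turbulent
ε/D = 0.0014/168 = 8.33×10^-6
Haaland: f = 0.01272
h_f = f(L/D)V²/(2g) = 0.01272·(142/0.168)·3.555²/(2·9.81) = 6.927 m

h_f ≈ 6.93 m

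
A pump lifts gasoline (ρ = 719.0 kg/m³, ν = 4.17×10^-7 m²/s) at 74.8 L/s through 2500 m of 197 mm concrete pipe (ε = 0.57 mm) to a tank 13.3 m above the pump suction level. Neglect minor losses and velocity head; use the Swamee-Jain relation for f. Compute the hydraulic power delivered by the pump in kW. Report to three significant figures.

P_hyd ≈ 60.6 kW

V = 4Q/(πD²) = 2.454 m/s; Re = 1.16×10^6; ε/D = 0.00289; f = 0.02608
h_f = f(L/D)V²/2g = 101.6 m
Total head H = z + h_f = 13.3 + 101.6 = 114.9 m
P_hyd = ρgQH = 719.0·9.81·0.0748·114.9 = 60.62 kW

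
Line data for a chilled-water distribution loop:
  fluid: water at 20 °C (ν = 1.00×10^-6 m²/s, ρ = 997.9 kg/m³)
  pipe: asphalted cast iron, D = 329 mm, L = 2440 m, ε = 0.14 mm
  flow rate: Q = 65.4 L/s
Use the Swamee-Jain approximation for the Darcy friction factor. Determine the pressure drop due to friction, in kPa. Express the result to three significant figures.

Δp ≈ 39.7 kPa

V = 4Q/(πD²) = 4·0.0654/(π·0.329²) = 0.7693 m/s
Re = VD/ν = 0.7693·0.329/1.00×10^-6 = 2.53×10^5 → turbulent
ε/D = 0.14/329 = 4.26×10^-4
Swamee-Jain: f = 0.01814
h_f = f(L/D)V²/(2g) = 0.01814·(2440/0.329)·0.7693²/(2·9.81) = 4.057 m
Δp = ρg·h_f = 997.9·9.81·4.057 = 39.72 kPa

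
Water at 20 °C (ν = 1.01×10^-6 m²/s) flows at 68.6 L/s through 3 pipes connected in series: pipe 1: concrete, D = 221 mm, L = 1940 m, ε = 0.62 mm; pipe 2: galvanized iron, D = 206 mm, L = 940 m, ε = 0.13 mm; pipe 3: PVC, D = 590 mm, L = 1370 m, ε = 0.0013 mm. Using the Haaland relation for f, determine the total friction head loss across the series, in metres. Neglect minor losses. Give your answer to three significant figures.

H ≈ 55.6 m

Pipe 1: V = 1.788 m/s, Re = 3.91×10^5, ε/D = 0.00281, f = 0.02606, h_1 = f(L/D)V²/2g = 37.28 m
Pipe 2: V = 2.058 m/s, Re = 4.20×10^5, ε/D = 6.31×10^-4, f = 0.01849, h_2 = f(L/D)V²/2g = 18.22 m
Pipe 3: V = 0.2509 m/s, Re = 1.47×10^5, ε/D = 2.20×10^-6, f = 0.01649, h_3 = f(L/D)V²/2g = 0.1229 m
Series → Q common, losses add: H = Σh = 55.62 m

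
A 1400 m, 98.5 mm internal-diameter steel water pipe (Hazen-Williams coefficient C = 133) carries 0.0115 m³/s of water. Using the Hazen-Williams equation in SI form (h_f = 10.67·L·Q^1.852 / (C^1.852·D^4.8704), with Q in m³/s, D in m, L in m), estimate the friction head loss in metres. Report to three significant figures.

h_f = 10.67·1400·0.0115^1.852 / (133^1.852·0.0985^4.8704) = 35.62 m

h_f ≈ 35.6 m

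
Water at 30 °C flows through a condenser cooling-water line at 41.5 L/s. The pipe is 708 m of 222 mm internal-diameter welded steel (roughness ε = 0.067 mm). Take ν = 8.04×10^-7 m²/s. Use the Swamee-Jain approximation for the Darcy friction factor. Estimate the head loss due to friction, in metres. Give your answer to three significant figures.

h_f ≈ 3.19 m

V = 4Q/(πD²) = 4·0.0415/(π·0.222²) = 1.072 m/s
Re = VD/ν = 1.072·0.222/8.04×10^-7 = 2.96×10^5 → turbulent
ε/D = 0.067/222 = 3.02×10^-4
Swamee-Jain: f = 0.01709
h_f = f(L/D)V²/(2g) = 0.01709·(708/0.222)·1.072²/(2·9.81) = 3.194 m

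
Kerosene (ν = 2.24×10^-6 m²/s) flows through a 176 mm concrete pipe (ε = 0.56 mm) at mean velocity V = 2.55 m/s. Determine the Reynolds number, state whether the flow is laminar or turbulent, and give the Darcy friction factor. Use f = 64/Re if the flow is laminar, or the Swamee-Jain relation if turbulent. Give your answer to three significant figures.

Re = VD/ν = 2.550·0.176/2.24×10^-6 = 2.00×10^5
Re > 4000 → turbulent; ε/D = 0.00318
Swamee-Jain: f = 0.02743

Re ≈ 2.00×10^5; turbulent; f ≈ 0.0274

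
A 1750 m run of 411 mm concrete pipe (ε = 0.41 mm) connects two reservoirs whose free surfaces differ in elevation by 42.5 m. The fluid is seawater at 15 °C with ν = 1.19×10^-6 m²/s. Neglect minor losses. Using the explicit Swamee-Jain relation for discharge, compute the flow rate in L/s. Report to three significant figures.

Q ≈ 416 L/s

Swamee-Jain (Type II): Q = -0.965·√(gD⁵h_f/L)·ln[ε/(3.7D) + √(3.17ν²L/(gD³h_f))]
√(gD⁵h_f/L) = √(9.81·0.411⁵·42.5/1750) = 0.05286
ε/(3.7D) = 2.70×10^-4; √(3.17ν²L/(gD³h_f)) = 1.65×10^-5
Q = -0.965·0.05286·ln(2.861×10^-4) = 0.4162 m³/s
Check: V = 3.14 m/s, Re = 1.08×10^6, f = 0.01999, h_f = 42.7 m ≈ 42.5 m ✓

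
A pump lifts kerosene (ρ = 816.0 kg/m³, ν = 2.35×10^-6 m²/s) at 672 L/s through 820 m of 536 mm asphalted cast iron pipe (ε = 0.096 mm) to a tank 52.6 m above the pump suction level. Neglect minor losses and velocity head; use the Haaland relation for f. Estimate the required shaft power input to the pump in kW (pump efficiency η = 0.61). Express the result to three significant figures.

V = 4Q/(πD²) = 2.978 m/s; Re = 6.79×10^5; ε/D = 1.79×10^-4; f = 0.01472
h_f = f(L/D)V²/2g = 10.18 m
Total head H = z + h_f = 52.6 + 10.18 = 62.78 m
P_hyd = ρgQH = 816.0·9.81·0.672·62.78 = 337.7 kW
P_shaft = P_hyd/η = 337.7/0.61 = 553.6 kW

P_shaft ≈ 554 kW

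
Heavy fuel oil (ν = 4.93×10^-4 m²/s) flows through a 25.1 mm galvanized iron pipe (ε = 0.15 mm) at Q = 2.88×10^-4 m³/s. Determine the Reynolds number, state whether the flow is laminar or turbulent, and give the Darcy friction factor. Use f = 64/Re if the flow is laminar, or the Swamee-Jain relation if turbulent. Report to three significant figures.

V = 4Q/(πD²) = 0.5820 m/s
Re = VD/ν = 0.5820·0.0251/4.93×10^-4 = 29.6
Re < 2300 → laminar → f = 64/Re = 2.160

Re ≈ 29.6; laminar; f = 64/Re ≈ 2.16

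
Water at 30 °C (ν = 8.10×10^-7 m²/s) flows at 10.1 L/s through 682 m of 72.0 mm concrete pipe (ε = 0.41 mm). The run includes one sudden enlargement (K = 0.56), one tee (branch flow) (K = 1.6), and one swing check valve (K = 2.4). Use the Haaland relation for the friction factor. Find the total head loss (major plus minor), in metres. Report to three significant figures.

H_L ≈ 96.6 m

V = 4Q/(πD²) = 2.481 m/s; V²/2g = 0.3136 m
Re = 2.21×10^5, ε/D = 0.00569 → f = 0.03202 (Haaland)
Major: h_f = f(L/D)·V²/2g = 0.03202·9472·0.3136 = 95.14 m
Minor: ΣK = 4.56; h_m = ΣK·V²/2g = 1.430 m
Total H_L = 95.14 + 1.430 = 96.57 m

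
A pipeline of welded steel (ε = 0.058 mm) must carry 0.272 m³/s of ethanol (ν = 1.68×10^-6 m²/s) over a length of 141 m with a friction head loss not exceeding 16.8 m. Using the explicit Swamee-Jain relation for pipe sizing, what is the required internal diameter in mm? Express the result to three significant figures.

D ≈ 243 mm

Swamee-Jain (Type III): D = 0.66·[ε^1.25·(LQ²/(gh_f))^4.75 + ν·Q^9.4·(L/(gh_f))^5.2]^0.04
LQ²/(gh_f) = 0.06330; L/(gh_f) = 0.8555
Term 1 = ε^1.25·(…)^4.75 = 1.03×10^-11; Term 2 = ν·Q^9.4·(…)^5.2 = 3.61×10^-12
D = 0.66·(1.03×10^-11 + 3.61×10^-12)^0.04 = 0.2428 m = 243 mm
Check: V = 5.88 m/s, Re = 8.49×10^5, f = 0.01531, h_f = 15.6 m ≈ 16.8 m ✓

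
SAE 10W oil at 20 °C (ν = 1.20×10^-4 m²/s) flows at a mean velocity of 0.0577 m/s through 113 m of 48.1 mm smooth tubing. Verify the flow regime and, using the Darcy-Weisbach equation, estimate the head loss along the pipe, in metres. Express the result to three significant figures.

Re = VD/ν = 0.0577·0.04810/1.20×10^-4 = 23.1 → laminar (Re < 2300)
f = 64/Re = 2.767
h_f = f(L/D)V²/(2g) = 2.767·(113/0.04810)·0.0577²/(2·9.81) = 1.103 m

h_f ≈ 1.10 m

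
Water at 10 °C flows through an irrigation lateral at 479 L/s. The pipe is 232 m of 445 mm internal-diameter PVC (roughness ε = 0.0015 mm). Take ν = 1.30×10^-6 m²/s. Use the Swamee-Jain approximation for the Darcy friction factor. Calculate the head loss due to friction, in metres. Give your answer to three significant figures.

V = 4Q/(πD²) = 4·0.479/(π·0.445²) = 3.080 m/s
Re = VD/ν = 3.080·0.445/1.30×10^-6 = 1.05×10^6 → turbulent
ε/D = 0.0015/445 = 3.37×10^-6
Swamee-Jain: f = 0.01159
h_f = f(L/D)V²/(2g) = 0.01159·(232/0.445)·3.080²/(2·9.81) = 2.922 m

h_f ≈ 2.92 m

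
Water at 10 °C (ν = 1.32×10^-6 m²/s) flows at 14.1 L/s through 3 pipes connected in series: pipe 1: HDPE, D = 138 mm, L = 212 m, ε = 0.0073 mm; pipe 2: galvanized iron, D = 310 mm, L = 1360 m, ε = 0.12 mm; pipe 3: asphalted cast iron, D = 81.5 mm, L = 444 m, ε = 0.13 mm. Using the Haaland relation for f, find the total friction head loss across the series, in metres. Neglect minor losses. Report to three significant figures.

H ≈ 48.5 m

Pipe 1: V = 0.9427 m/s, Re = 9.86×10^4, ε/D = 5.29×10^-5, f = 0.01810, h_1 = f(L/D)V²/2g = 1.259 m
Pipe 2: V = 0.1868 m/s, Re = 4.39×10^4, ε/D = 3.87×10^-4, f = 0.02244, h_2 = f(L/D)V²/2g = 0.1751 m
Pipe 3: V = 2.703 m/s, Re = 1.67×10^5, ε/D = 0.00160, f = 0.02320, h_3 = f(L/D)V²/2g = 47.06 m
Series → Q common, losses add: H = Σh = 48.49 m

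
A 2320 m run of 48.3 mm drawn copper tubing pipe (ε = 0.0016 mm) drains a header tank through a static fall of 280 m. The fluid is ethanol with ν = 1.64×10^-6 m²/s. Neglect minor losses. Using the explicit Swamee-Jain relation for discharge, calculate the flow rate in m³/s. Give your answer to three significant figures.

Q ≈ 0.00444 m³/s

Swamee-Jain (Type II): Q = -0.965·√(gD⁵h_f/L)·ln[ε/(3.7D) + √(3.17ν²L/(gD³h_f))]
√(gD⁵h_f/L) = √(9.81·0.0483⁵·280/2320) = 5.579×10^-4
ε/(3.7D) = 8.95×10^-6; √(3.17ν²L/(gD³h_f)) = 2.53×10^-4
Q = -0.965·5.579×10^-4·ln(2.618×10^-4) = 0.004440 m³/s
Check: V = 2.42 m/s, Re = 7.14×10^4, f = 0.01936, h_f = 278 m ≈ 280 m ✓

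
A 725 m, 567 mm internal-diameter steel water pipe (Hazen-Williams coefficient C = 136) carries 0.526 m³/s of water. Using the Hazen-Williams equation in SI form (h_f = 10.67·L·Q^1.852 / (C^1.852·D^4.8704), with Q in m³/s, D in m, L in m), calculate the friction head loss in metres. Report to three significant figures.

h_f ≈ 4.17 m

h_f = 10.67·725·0.526^1.852 / (136^1.852·0.567^4.8704) = 4.174 m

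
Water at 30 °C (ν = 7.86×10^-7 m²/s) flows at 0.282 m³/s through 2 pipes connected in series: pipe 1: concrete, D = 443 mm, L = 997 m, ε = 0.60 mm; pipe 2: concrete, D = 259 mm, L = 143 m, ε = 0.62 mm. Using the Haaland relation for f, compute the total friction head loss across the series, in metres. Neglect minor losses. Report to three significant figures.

H ≈ 28.1 m

Pipe 1: V = 1.830 m/s, Re = 1.03×10^6, ε/D = 0.00135, f = 0.02142, h_1 = f(L/D)V²/2g = 8.225 m
Pipe 2: V = 5.353 m/s, Re = 1.76×10^6, ε/D = 0.00239, f = 0.02471, h_2 = f(L/D)V²/2g = 19.92 m
Series → Q common, losses add: H = Σh = 28.15 m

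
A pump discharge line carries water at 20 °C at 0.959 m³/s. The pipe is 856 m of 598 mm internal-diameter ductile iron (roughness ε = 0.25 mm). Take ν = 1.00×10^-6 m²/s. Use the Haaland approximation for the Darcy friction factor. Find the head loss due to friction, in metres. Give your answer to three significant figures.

h_f ≈ 13.9 m

V = 4Q/(πD²) = 4·0.959/(π·0.598²) = 3.414 m/s
Re = VD/ν = 3.414·0.598/1.00×10^-6 = 2.04×10^6 → turbulent
ε/D = 0.25/598 = 4.18×10^-4
Haaland: f = 0.01633
h_f = f(L/D)V²/(2g) = 0.01633·(856/0.598)·3.414²/(2·9.81) = 13.89 m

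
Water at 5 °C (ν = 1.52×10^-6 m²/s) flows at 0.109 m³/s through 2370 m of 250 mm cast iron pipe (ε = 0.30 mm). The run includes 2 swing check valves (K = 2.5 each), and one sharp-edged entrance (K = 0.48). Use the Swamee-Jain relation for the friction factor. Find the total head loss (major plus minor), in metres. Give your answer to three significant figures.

H_L ≈ 52.3 m

V = 4Q/(πD²) = 2.221 m/s; V²/2g = 0.2513 m
Re = 3.65×10^5, ε/D = 0.00120 → f = 0.02138 (Swamee-Jain)
Major: h_f = f(L/D)·V²/2g = 0.02138·9480·0.2513 = 50.95 m
Minor: ΣK = 5.48; h_m = ΣK·V²/2g = 1.377 m
Total H_L = 50.95 + 1.377 = 52.32 m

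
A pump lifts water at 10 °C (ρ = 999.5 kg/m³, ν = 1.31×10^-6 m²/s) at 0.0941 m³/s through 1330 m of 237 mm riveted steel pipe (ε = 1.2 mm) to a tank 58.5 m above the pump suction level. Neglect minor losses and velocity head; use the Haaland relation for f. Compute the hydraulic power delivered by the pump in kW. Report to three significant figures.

P_hyd ≈ 90.9 kW

V = 4Q/(πD²) = 2.133 m/s; Re = 3.86×10^5; ε/D = 0.00506; f = 0.03077
h_f = f(L/D)V²/2g = 40.04 m
Total head H = z + h_f = 58.5 + 40.04 = 98.54 m
P_hyd = ρgQH = 999.5·9.81·0.0941·98.54 = 90.92 kW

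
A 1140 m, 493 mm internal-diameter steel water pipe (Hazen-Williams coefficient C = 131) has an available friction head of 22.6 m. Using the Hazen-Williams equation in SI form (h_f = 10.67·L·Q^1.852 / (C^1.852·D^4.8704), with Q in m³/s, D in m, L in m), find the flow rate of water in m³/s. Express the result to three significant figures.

Q ≈ 0.684 m³/s

Rearranging: Q = [h_f·C^1.852·D^4.8704 / (10.67·L)]^(1/1.852)
Q = [22.6·131^1.852·0.493^4.8704 / (10.67·1140)]^0.540 = 0.6838 m³/s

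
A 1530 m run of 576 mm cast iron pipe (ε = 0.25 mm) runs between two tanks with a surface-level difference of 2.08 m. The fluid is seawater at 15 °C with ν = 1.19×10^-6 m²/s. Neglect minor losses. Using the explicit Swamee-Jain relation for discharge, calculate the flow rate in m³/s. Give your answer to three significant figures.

Q ≈ 0.245 m³/s

Swamee-Jain (Type II): Q = -0.965·√(gD⁵h_f/L)·ln[ε/(3.7D) + √(3.17ν²L/(gD³h_f))]
√(gD⁵h_f/L) = √(9.81·0.576⁵·2.08/1530) = 0.02908
ε/(3.7D) = 1.17×10^-4; √(3.17ν²L/(gD³h_f)) = 4.20×10^-5
Q = -0.965·0.02908·ln(1.593×10^-4) = 0.2454 m³/s
Check: V = 0.942 m/s, Re = 4.56×10^5, f = 0.01744, h_f = 2.09 m ≈ 2.08 m ✓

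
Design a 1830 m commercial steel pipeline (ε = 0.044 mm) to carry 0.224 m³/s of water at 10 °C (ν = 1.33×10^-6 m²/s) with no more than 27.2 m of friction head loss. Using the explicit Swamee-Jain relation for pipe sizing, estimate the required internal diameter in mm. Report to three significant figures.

Swamee-Jain (Type III): D = 0.66·[ε^1.25·(LQ²/(gh_f))^4.75 + ν·Q^9.4·(L/(gh_f))^5.2]^0.04
LQ²/(gh_f) = 0.3441; L/(gh_f) = 6.858
Term 1 = ε^1.25·(…)^4.75 = 2.26×10^-8; Term 2 = ν·Q^9.4·(…)^5.2 = 2.31×10^-8
D = 0.66·(2.26×10^-8 + 2.31×10^-8)^0.04 = 0.3357 m = 336 mm
Check: V = 2.53 m/s, Re = 6.39×10^5, f = 0.01447, h_f = 25.7 m ≈ 27.2 m ✓

D ≈ 336 mm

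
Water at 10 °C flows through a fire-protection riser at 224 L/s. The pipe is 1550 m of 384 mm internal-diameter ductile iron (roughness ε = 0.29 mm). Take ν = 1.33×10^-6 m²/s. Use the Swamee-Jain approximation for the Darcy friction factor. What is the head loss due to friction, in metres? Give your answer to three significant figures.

h_f ≈ 14.7 m

V = 4Q/(πD²) = 4·0.224/(π·0.384²) = 1.934 m/s
Re = VD/ν = 1.934·0.384/1.33×10^-6 = 5.58×10^5 → turbulent
ε/D = 0.29/384 = 7.55×10^-4
Swamee-Jain: f = 0.01913
h_f = f(L/D)V²/(2g) = 0.01913·(1550/0.384)·1.934²/(2·9.81) = 14.72 m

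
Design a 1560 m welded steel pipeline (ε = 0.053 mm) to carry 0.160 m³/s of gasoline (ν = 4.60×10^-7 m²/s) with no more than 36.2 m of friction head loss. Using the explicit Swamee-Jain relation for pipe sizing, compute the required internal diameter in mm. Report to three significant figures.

D ≈ 269 mm

Swamee-Jain (Type III): D = 0.66·[ε^1.25·(LQ²/(gh_f))^4.75 + ν·Q^9.4·(L/(gh_f))^5.2]^0.04
LQ²/(gh_f) = 0.1125; L/(gh_f) = 4.393
Term 1 = ε^1.25·(…)^4.75 = 1.40×10^-10; Term 2 = ν·Q^9.4·(…)^5.2 = 3.34×10^-11
D = 0.66·(1.40×10^-10 + 3.34×10^-11)^0.04 = 0.2686 m = 269 mm
Check: V = 2.82 m/s, Re = 1.65×10^6, f = 0.01439, h_f = 33.9 m ≈ 36.2 m ✓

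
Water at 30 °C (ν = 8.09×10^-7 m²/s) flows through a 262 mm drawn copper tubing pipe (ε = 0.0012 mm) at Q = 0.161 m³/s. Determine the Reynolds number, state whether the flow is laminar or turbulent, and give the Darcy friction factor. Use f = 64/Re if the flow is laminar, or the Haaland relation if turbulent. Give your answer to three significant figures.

V = 4Q/(πD²) = 2.986 m/s
Re = VD/ν = 2.986·0.262/8.09×10^-7 = 9.67×10^5
Re > 4000 → turbulent; ε/D = 4.58×10^-6
Haaland: f = 0.01173

Re ≈ 9.67×10^5; turbulent; f ≈ 0.0117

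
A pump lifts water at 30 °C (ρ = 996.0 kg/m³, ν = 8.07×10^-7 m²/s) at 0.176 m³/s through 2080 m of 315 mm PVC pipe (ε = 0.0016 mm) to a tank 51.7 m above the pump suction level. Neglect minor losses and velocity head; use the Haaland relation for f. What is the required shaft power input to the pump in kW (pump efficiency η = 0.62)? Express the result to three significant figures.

V = 4Q/(πD²) = 2.258 m/s; Re = 8.82×10^5; ε/D = 5.08×10^-6; f = 0.01192
h_f = f(L/D)V²/2g = 20.45 m
Total head H = z + h_f = 51.7 + 20.45 = 72.15 m
P_hyd = ρgQH = 996.0·9.81·0.176·72.15 = 124.1 kW
P_shaft = P_hyd/η = 124.1/0.62 = 200.1 kW

P_shaft ≈ 200 kW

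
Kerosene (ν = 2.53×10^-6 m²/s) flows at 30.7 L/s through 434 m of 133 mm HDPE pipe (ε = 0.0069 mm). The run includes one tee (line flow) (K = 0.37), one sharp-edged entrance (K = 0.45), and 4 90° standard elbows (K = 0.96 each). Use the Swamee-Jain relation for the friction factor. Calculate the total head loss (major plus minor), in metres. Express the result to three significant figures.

V = 4Q/(πD²) = 2.210 m/s; V²/2g = 0.2489 m
Re = 1.16×10^5, ε/D = 5.19×10^-5 → f = 0.01766 (Swamee-Jain)
Major: h_f = f(L/D)·V²/2g = 0.01766·3263·0.2489 = 14.34 m
Minor: ΣK = 4.66; h_m = ΣK·V²/2g = 1.160 m
Total H_L = 14.34 + 1.160 = 15.50 m

H_L ≈ 15.5 m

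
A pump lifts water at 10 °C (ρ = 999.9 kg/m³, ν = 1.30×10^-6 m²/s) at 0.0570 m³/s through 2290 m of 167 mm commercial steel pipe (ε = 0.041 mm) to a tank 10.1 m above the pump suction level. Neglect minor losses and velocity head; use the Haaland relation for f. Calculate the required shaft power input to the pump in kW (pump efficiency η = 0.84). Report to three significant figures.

V = 4Q/(πD²) = 2.602 m/s; Re = 3.34×10^5; ε/D = 2.46×10^-4; f = 0.01624
h_f = f(L/D)V²/2g = 76.85 m
Total head H = z + h_f = 10.1 + 76.85 = 86.95 m
P_hyd = ρgQH = 999.9·9.81·0.0570·86.95 = 48.61 kW
P_shaft = P_hyd/η = 48.61/0.84 = 57.87 kW

P_shaft ≈ 57.9 kW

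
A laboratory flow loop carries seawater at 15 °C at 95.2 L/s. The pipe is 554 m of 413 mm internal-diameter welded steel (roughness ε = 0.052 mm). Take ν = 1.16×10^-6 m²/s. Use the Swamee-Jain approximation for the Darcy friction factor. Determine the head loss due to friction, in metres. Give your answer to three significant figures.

h_f ≈ 0.554 m

V = 4Q/(πD²) = 4·0.0952/(π·0.413²) = 0.7106 m/s
Re = VD/ν = 0.7106·0.413/1.16×10^-6 = 2.53×10^5 → turbulent
ε/D = 0.052/413 = 1.26×10^-4
Swamee-Jain: f = 0.01604
h_f = f(L/D)V²/(2g) = 0.01604·(554/0.413)·0.7106²/(2·9.81) = 0.5538 m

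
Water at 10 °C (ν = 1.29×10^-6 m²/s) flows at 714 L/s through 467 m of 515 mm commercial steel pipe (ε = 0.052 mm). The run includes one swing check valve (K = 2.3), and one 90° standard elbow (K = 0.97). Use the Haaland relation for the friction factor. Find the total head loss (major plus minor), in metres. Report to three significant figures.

V = 4Q/(πD²) = 3.428 m/s; V²/2g = 0.5988 m
Re = 1.37×10^6, ε/D = 1.01×10^-4 → f = 0.01304 (Haaland)
Major: h_f = f(L/D)·V²/2g = 0.01304·906.8·0.5988 = 7.080 m
Minor: ΣK = 3.27; h_m = ΣK·V²/2g = 1.958 m
Total H_L = 7.080 + 1.958 = 9.038 m

H_L ≈ 9.04 m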